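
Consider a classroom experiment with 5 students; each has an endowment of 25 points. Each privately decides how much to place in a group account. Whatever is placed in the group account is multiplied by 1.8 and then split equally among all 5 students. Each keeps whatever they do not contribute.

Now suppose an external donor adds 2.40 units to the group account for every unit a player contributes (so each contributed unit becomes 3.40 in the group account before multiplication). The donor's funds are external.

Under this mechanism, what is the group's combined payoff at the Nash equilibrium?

With the mechanism, a contributed unit returns 1.8 × 3.40 / 5 = 1.2240 per unit of net cost to the contributor — now above 1 — so contributing fully is weakly dominant for every player.
So the Nash equilibrium is full contribution by all 5; the group earns 1.8 × 3.40 × 125 = 765.00.

765.00 points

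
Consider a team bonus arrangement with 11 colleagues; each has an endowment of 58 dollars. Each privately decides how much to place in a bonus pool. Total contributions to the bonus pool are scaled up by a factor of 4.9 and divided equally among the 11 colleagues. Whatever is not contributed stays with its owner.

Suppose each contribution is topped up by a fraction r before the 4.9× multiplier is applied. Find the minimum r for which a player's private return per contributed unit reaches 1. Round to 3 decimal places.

With matching at rate r, one contributed unit becomes (1 + r) in the bonus pool and returns 4.9 × (1 + r) / 11 to the contributor.
Setting this equal to 1: 1 + r = 11/4.9 = 2.2449.
So the minimum matching rate is r = 2.2449 − 1 = 1.245.

1.245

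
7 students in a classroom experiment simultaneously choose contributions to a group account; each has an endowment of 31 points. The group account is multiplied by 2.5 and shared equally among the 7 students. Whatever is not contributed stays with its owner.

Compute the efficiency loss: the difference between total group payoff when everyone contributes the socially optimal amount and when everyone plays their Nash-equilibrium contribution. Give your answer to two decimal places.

325.50 points

Each contributed unit returns 2.5/7 = 0.3571 to its contributor — below 1 — so contributing 0 is dominant for every player. At the Nash equilibrium everyone keeps their 31, and the group total is 7 × 31 = 217.
Each contributed unit returns 2.500 to the group as a whole (0.3571 to each of 7 players), which exceeds 1, so the social optimum is full contribution: group total = 2.500 × 217 = 542.50.
Efficiency loss = 542.50 − 217 = 325.50.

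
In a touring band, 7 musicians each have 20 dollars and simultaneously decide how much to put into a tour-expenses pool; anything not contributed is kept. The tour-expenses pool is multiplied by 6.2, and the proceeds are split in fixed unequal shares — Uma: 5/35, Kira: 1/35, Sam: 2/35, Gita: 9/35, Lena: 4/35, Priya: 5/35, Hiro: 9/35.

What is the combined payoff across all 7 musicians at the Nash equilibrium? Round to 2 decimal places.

348.00 dollars

A player with share s gets back 6.2·s per unit contributed, so full contribution is dominant for anyone with s > 1/6.2 = 0.1613 and zero contribution is dominant for anyone below.
Gita and Hiro are above the threshold, contributing 20 each; the remaining 5 contribute 0. Total contributed: 40.
The tour-expenses pool pays out 6.2 × 40 = 248.00 in total (split across the unequal shares, but the aggregate is all that matters for the group sum).
The 5 free-riders keep 20 each, adding 100. Group total = 100 + 248.00 = 348.00.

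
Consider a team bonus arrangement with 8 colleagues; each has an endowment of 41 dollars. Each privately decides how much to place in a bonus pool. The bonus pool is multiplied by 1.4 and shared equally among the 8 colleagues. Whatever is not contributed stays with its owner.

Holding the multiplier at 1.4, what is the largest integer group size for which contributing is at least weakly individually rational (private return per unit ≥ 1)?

1

Private return per unit is 1.4/(group size), which is ≥ 1 whenever the group size is ≤ 1.4.
The largest such integer is 1.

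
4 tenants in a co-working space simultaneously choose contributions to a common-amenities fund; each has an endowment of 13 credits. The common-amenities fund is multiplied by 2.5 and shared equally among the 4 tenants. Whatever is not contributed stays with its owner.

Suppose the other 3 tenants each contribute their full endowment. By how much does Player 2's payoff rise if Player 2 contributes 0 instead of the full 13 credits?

4.88 credits

Switching from a contribution of 13 to 0 lets Player 2 keep an extra 13 credits, but lowers the common-amenities fund by 13, which costs Player 2 their own share of that drop: 2.5/4 × 13 = 8.12.
Net gain = 13 − 8.12 = 4.88. The private return per contributed unit (0.6250) is below 1, so free-riding is indeed the best response regardless of what the others do.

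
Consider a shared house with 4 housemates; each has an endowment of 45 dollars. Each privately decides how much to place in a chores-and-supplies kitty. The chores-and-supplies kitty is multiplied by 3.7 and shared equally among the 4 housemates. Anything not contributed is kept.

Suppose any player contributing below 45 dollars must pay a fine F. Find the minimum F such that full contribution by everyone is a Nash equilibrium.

3.38 dollars

Given the others contribute fully, the best deviation is to contribute 0 (any partial contribution still incurs the fine and gives up units whose private return 0.9250 is below 1).
Deviating from 45 to 0 saves 45 dollars but forfeits the deviator's share of the drop in the chores-and-supplies kitty: 3.7/4 × 45 = 41.62.
So the deviation gain is 45 − 41.62 = 3.38, and the fine must be at least 3.38 dollars to wipe it out.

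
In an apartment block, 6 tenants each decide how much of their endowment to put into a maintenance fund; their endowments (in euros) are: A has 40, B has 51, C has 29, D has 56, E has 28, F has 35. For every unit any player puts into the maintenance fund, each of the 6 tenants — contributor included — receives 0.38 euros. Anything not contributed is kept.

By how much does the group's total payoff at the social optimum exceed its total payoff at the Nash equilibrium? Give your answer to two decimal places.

305.92 euros

The private return per contributed unit is 0.38 < 1 for everyone, so the Nash equilibrium is zero contribution and the group total is Σ E_j = 40 + 51 + 29 + 56 + 28 + 35 = 239.
Each contributed unit returns 2.280 to the group, so the social optimum is full contribution by everyone: group total = 2.280 × 239 = 544.92.
Efficiency loss = (2.280 − 1) × 239 = 305.92.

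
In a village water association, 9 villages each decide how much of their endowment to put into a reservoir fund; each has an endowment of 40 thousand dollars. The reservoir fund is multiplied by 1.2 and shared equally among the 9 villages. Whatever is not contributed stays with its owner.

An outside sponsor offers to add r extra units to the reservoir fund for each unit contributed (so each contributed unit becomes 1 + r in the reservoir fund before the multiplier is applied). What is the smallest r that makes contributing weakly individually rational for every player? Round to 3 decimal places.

With matching at rate r, one contributed unit becomes (1 + r) in the reservoir fund and returns 1.2 × (1 + r) / 9 to the contributor.
Setting this equal to 1: 1 + r = 9/1.2 = 7.5000.
So the minimum matching rate is r = 7.5000 − 1 = 6.500.

6.500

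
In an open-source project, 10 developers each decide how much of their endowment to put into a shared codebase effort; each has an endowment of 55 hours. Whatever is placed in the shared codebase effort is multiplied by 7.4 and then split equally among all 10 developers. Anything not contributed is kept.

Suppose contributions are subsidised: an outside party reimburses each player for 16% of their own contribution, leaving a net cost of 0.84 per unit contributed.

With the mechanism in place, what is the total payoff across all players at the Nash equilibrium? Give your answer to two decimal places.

The effective private return is (7.4/10) / 0.84 = 0.8810, which is still under 1, so the mechanism doesn't change anyone's dominant strategy: zero contribution.
At the Nash equilibrium no one contributes; group total payoff = 10 × 55 = 550.

550.00 hours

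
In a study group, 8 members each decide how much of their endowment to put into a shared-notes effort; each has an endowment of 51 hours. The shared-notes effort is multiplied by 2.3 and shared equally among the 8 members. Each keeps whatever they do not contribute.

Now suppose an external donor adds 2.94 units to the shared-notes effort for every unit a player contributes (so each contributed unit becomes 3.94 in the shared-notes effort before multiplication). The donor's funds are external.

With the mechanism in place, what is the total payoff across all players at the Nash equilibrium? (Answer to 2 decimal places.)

Under the mechanism each unit contributed yields 2.3 × 3.94 / 8 = 1.1328 back to its contributor per unit of net cost, which exceeds 1, making full contribution the dominant choice for everyone.
So the Nash equilibrium is full contribution by all 8; the group earns 2.3 × 3.94 × 408 = 3697.30.

3697.30 hours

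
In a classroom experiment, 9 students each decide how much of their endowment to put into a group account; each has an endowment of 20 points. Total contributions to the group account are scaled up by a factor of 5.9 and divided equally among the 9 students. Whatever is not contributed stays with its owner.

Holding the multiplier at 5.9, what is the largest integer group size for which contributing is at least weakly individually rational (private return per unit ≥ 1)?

5

Private return per unit is 5.9/(group size), which is ≥ 1 whenever the group size is ≤ 5.9.
The largest such integer is 5.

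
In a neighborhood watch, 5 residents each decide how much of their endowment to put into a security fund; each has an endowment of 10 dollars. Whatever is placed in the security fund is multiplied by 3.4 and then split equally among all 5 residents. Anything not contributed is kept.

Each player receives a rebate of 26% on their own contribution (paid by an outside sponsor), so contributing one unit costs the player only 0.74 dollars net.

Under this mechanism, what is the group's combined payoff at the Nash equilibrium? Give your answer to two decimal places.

50.00 dollars

Even with the mechanism, each unit contributed returns only (3.4/5) / 0.74 = 0.9189 per unit of net cost, so contributing nothing is still dominant.
At the Nash equilibrium no one contributes; group total payoff = 5 × 10 = 50.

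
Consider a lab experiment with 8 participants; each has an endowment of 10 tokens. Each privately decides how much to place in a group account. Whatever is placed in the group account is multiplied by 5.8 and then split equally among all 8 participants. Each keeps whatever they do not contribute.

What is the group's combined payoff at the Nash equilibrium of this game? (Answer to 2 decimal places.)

80.00 tokens

Each contributed unit returns 5.8/8 = 0.7250 to its contributor — below 1 — so contributing 0 is dominant for every player. At the Nash equilibrium everyone keeps their 10, and the group total is 8 × 10 = 80.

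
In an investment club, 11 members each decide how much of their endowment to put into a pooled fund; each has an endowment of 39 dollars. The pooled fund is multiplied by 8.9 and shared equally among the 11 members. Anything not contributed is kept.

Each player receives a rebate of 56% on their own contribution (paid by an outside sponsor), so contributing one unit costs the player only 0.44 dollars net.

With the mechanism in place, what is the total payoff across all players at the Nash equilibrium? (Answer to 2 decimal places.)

4058.34 dollars

Under the mechanism each unit contributed yields (8.9/11) / 0.44 = 1.8388 back to its contributor per unit of net cost, which exceeds 1, making full contribution the dominant choice for everyone.
At the Nash equilibrium everyone contributes 39. Group total payoff = 11 × (39 × 0.56 + 8.9 × 39) = 4058.34.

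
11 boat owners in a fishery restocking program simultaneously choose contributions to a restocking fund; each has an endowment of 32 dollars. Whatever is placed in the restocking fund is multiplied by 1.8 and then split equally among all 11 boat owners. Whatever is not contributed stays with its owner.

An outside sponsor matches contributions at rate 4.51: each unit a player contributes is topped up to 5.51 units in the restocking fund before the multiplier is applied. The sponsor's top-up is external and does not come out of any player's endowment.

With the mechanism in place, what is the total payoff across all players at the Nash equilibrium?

352.00 dollars

The effective private return is 1.8 × 5.51 / 11 = 0.9016, which is still under 1, so the mechanism doesn't change anyone's dominant strategy: zero contribution.
Everyone keeps their endowment and the group total is 11 × 32 = 352.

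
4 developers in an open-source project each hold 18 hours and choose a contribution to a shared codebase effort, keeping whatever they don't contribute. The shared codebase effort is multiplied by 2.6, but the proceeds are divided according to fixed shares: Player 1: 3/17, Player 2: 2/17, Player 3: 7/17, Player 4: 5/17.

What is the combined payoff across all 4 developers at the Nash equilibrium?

100.80 hours

A player with share s gets back 2.6·s per unit contributed, so full contribution is dominant for anyone with s > 1/2.6 = 0.3846 and zero contribution is dominant for anyone below.
The only share above 0.3846 is Player 3's 7/17, contributing 18; the remaining 3 contribute 0. Total contributed: 18.
The shared codebase effort pays out 2.6 × 18 = 46.80 in total (split across the unequal shares, but the aggregate is all that matters for the group sum).
The 3 free-riders keep 18 each, adding 54. Group total = 54 + 46.80 = 100.80.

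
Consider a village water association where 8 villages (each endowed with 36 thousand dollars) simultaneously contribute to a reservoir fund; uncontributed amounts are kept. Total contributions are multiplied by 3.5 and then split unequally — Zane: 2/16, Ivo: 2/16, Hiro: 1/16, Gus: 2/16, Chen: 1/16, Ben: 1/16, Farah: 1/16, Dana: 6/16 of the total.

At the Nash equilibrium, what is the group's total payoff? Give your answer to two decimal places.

Each unit j contributes comes back to j as 3.5 × (j's share), so j prefers to contribute only if that share exceeds 1/3.5 = 0.2857; otherwise keeping the unit dominates.
Only Dana (6/16) clears that bar, contributing 36; the remaining 7 contribute 0. Total contributed: 36.
The reservoir fund pays out 3.5 × 36 = 126.00 in total (split across the unequal shares, but the aggregate is all that matters for the group sum).
The 7 free-riders keep 36 each, adding 252. Group total = 252 + 126.00 = 378.00.

378.00 thousand dollars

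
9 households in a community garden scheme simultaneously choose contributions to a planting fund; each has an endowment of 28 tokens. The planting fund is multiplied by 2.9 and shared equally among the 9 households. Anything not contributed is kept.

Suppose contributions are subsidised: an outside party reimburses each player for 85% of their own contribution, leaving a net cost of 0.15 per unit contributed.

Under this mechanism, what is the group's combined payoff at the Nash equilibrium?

945.00 tokens

The effective private return per unit is now (2.9/9) / 0.15 = 2.1481 > 1, so every player's dominant strategy flips to full contribution.
At the Nash equilibrium everyone contributes 28. Group total payoff = 9 × (28 × 0.85 + 2.9 × 28) = 945.00.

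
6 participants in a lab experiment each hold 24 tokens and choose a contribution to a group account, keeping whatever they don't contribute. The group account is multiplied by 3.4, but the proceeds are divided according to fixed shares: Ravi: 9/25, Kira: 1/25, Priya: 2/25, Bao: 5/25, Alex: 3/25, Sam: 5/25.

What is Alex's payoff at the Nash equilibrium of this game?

Player j's private return per contributed unit is 3.4 × (j's share). Contributing is weakly dominant for j when that share is at least 1/3.4 = 0.2941, and contributing 0 is dominant otherwise.
Ravi alone (share 9/25) is above the threshold, contributing 24; the remaining 5 contribute 0. Total contributed: 24.
Alex keeps 24 and receives 3.4 × 24 × 3/25 = 9.79 from the group account, for a payoff of 33.79.

33.79 tokens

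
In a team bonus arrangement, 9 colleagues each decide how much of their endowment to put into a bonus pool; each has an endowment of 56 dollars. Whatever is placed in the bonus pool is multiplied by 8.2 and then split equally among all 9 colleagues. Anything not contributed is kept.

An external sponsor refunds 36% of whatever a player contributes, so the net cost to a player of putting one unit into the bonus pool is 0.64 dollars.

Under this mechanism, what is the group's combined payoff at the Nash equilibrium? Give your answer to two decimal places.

The effective private return per unit is now (8.2/9) / 0.64 = 1.4236 > 1, so every player's dominant strategy flips to full contribution.
So the Nash equilibrium is full contribution by all 9; the group earns 9 × (56 × 0.36 + 8.2 × 56) = 4314.24.

4314.24 dollars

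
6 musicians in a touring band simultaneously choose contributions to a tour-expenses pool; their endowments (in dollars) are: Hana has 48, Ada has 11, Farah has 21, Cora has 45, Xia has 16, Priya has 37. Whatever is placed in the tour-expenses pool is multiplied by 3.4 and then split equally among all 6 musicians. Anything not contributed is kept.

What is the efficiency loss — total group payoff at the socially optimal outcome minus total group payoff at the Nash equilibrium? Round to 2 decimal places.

427.20 dollars

The private return per contributed unit is 3.4/6 = 0.5667 < 1 for every player regardless of endowment, so the Nash equilibrium is zero contribution and the group total is Σ E_j = 48 + 11 + 21 + 45 + 16 + 37 = 178.
Each contributed unit returns 3.400 to the group, so the social optimum is full contribution by everyone: group total = 3.400 × 178 = 605.20.
Efficiency loss = (3.400 − 1) × 178 = 427.20.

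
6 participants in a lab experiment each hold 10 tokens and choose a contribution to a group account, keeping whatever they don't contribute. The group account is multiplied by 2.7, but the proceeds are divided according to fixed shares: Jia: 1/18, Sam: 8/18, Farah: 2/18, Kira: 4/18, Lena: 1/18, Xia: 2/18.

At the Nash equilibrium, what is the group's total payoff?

Each unit j contributes comes back to j as 2.7 × (j's share), so j prefers to contribute only if that share exceeds 1/2.7 = 0.3704; otherwise keeping the unit dominates.
The only share above 0.3704 is Sam's 8/18, contributing 10; the remaining 5 contribute 0. Total contributed: 10.
The group account pays out 2.7 × 10 = 27.00 in total (split across the unequal shares, but the aggregate is all that matters for the group sum).
The 5 free-riders keep 10 each, adding 50. Group total = 50 + 27.00 = 77.00.

77.00 tokens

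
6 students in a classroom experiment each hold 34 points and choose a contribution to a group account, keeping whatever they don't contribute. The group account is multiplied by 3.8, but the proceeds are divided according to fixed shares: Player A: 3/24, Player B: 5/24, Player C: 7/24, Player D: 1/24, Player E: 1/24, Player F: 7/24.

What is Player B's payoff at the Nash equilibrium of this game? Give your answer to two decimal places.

A player with share s gets back 3.8·s per unit contributed, so full contribution is dominant for anyone with s > 1/3.8 = 0.2632 and zero contribution is dominant for anyone below.
Player C and Player F are above the threshold, contributing 34 each; the remaining 4 contribute 0. Total contributed: 68.
Player B keeps 34 and receives 3.8 × 68 × 5/24 = 53.83 from the group account, for a payoff of 87.83.

87.83 points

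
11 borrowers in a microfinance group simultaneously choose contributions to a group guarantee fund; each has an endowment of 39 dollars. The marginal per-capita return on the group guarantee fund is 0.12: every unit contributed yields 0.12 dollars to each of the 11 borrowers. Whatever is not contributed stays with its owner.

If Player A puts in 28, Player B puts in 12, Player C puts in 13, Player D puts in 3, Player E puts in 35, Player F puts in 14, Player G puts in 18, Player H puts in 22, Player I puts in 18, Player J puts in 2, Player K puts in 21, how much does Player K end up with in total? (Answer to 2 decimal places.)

40.32 dollars

Total contributed: 28 + 12 + 13 + 3 + 35 + 14 + 18 + 22 + 18 + 2 + 21 = 186.
Each receives 0.12 × 186 = 22.32 from the group guarantee fund.
Player K keeps 39 − 21 = 18, so Player K's payoff is 18 + 22.32 = 40.32.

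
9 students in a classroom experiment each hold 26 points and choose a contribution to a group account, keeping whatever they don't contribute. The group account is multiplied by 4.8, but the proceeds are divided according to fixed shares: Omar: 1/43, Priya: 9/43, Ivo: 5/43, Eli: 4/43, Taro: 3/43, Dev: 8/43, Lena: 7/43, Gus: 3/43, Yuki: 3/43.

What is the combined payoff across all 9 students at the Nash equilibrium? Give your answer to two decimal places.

332.80 points

For player j, contributing a unit is worthwhile iff 4.8 × (j's share) ≥ 1, i.e. iff j's share is at least 0.2083.
Priya alone (share 9/43) is above the threshold, contributing 26; the remaining 8 contribute 0. Total contributed: 26.
The group account pays out 4.8 × 26 = 124.80 in total (split across the unequal shares, but the aggregate is all that matters for the group sum).
The 8 free-riders keep 26 each, adding 208. Group total = 208 + 124.80 = 332.80.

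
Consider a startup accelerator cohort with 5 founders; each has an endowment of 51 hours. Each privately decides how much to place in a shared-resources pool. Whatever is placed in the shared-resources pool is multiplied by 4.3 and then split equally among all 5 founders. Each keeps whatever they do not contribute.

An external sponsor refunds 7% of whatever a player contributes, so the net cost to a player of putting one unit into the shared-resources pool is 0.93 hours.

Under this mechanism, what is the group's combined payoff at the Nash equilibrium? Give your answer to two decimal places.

With the mechanism, a contributed unit returns (4.3/5) / 0.93 = 0.9247 per unit of net cost — still below 1 — so contributing 0 remains dominant for every player.
At the Nash equilibrium no one contributes; group total payoff = 5 × 51 = 255.

255.00 hours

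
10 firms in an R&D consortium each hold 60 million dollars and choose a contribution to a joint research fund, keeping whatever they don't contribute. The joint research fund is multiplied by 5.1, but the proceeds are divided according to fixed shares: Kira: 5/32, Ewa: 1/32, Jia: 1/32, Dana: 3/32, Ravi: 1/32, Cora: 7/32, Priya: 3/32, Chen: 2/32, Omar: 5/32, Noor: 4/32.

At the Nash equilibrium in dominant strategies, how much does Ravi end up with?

69.56 million dollars

For player j, contributing a unit is worthwhile iff 5.1 × (j's share) ≥ 1, i.e. iff j's share is at least 0.1961.
Only Cora (7/32) clears that bar, contributing 60; the remaining 9 contribute 0. Total contributed: 60.
Ravi keeps 60 and receives 5.1 × 60 × 1/32 = 9.56 from the joint research fund, for a payoff of 69.56.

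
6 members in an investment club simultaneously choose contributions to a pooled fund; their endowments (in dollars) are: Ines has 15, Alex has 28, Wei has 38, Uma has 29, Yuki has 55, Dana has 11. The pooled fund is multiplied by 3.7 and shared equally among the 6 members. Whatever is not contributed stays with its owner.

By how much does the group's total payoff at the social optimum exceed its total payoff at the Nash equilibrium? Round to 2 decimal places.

The private return per contributed unit is 3.7/6 = 0.6167 < 1 for every player regardless of endowment, so the Nash equilibrium is zero contribution and the group total is Σ E_j = 15 + 28 + 38 + 29 + 55 + 11 = 176.
Each contributed unit returns 3.700 to the group, so the social optimum is full contribution by everyone: group total = 3.700 × 176 = 651.20.
Efficiency loss = (3.700 − 1) × 176 = 475.20.

475.20 dollars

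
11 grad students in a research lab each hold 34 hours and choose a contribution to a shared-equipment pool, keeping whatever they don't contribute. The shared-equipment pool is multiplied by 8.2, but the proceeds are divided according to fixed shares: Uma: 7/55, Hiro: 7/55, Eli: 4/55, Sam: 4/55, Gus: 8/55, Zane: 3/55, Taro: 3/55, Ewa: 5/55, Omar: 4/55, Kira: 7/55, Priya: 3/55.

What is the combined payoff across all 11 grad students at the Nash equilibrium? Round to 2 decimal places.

Player j's private return per contributed unit is 8.2 × (j's share). Contributing is weakly dominant for j when that share is at least 1/8.2 = 0.1220, and contributing 0 is dominant otherwise.
Uma, Hiro, Gus and Kira are above the threshold, contributing 34 each; the remaining 7 contribute 0. Total contributed: 136.
The shared-equipment pool pays out 8.2 × 136 = 1115.20 in total (split across the unequal shares, but the aggregate is all that matters for the group sum).
The 7 free-riders keep 34 each, adding 238. Group total = 238 + 1115.20 = 1353.20.

1353.20 hours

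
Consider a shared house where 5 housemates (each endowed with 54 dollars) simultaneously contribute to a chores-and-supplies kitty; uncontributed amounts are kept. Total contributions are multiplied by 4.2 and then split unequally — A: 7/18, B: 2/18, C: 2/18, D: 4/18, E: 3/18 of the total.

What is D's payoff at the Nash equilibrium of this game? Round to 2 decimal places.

Each unit j contributes comes back to j as 4.2 × (j's share), so j prefers to contribute only if that share exceeds 1/4.2 = 0.2381; otherwise keeping the unit dominates.
Only A (7/18) clears that bar, contributing 54; the remaining 4 contribute 0. Total contributed: 54.
D keeps 54 and receives 4.2 × 54 × 4/18 = 50.40 from the chores-and-supplies kitty, for a payoff of 104.40.

104.40 dollars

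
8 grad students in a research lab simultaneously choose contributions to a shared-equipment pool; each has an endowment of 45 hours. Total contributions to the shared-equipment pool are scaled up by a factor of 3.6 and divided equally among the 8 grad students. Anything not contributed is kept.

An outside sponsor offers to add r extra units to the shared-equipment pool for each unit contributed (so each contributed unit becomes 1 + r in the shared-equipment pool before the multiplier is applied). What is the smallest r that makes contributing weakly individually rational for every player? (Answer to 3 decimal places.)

With matching at rate r, one contributed unit becomes (1 + r) in the shared-equipment pool and returns 3.6 × (1 + r) / 8 to the contributor.
Setting this equal to 1: 1 + r = 8/3.6 = 2.2222.
So the minimum matching rate is r = 2.2222 − 1 = 1.222.

1.222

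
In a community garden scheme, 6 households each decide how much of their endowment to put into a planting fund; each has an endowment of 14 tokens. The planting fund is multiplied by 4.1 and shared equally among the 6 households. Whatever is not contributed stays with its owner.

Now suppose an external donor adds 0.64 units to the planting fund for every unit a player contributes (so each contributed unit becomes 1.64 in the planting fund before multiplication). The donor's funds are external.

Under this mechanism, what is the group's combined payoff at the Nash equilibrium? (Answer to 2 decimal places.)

Under the mechanism each unit contributed yields 4.1 × 1.64 / 6 = 1.1207 back to its contributor per unit of net cost, which exceeds 1, making full contribution the dominant choice for everyone.
At the Nash equilibrium everyone contributes 14. Group total payoff = 4.1 × 1.64 × 84 = 564.82.

564.82 tokens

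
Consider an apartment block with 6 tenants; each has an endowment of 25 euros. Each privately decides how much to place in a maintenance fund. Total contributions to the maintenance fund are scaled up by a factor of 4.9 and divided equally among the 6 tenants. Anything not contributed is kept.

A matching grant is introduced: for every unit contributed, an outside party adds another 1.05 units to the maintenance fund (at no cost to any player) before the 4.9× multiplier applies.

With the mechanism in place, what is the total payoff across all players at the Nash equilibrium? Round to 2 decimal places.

1506.75 euros

With the mechanism, a contributed unit returns 4.9 × 2.05 / 6 = 1.6742 per unit of net cost to the contributor — now above 1 — so contributing fully is weakly dominant for every player.
So the Nash equilibrium is full contribution by all 6; the group earns 4.9 × 2.05 × 150 = 1506.75.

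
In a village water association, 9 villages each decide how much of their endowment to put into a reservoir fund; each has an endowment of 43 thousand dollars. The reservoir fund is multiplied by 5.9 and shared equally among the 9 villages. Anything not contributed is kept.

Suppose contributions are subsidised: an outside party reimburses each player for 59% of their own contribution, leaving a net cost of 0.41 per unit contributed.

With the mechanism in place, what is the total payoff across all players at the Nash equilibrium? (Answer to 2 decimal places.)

With the mechanism, a contributed unit returns (5.9/9) / 0.41 = 1.5989 per unit of net cost to the contributor — now above 1 — so contributing fully is weakly dominant for every player.
So the Nash equilibrium is full contribution by all 9; the group earns 9 × (43 × 0.59 + 5.9 × 43) = 2511.63.

2511.63 thousand dollars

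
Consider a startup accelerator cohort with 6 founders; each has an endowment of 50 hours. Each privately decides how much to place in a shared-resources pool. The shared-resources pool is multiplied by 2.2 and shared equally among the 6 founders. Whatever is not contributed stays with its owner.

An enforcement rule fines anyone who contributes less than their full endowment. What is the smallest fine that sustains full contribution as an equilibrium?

Given the others contribute fully, the best deviation is to contribute 0 (any partial contribution still incurs the fine and gives up units whose private return 0.3667 is below 1).
Deviating from 50 to 0 saves 50 hours but forfeits the deviator's share of the drop in the shared-resources pool: 2.2/6 × 50 = 18.33.
So the deviation gain is 50 − 18.33 = 31.67, and the fine must be at least 31.67 hours to wipe it out.

31.67 hours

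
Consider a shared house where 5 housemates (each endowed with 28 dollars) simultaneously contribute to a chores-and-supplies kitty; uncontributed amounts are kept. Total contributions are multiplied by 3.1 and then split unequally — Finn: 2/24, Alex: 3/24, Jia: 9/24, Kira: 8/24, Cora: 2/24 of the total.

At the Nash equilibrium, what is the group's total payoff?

Each unit j contributes comes back to j as 3.1 × (j's share), so j prefers to contribute only if that share exceeds 1/3.1 = 0.3226; otherwise keeping the unit dominates.
Jia and Kira clear that bar, contributing 28 each; the remaining 3 contribute 0. Total contributed: 56.
The chores-and-supplies kitty pays out 3.1 × 56 = 173.60 in total (split across the unequal shares, but the aggregate is all that matters for the group sum).
The 3 free-riders keep 28 each, adding 84. Group total = 84 + 173.60 = 257.60.

257.60 dollars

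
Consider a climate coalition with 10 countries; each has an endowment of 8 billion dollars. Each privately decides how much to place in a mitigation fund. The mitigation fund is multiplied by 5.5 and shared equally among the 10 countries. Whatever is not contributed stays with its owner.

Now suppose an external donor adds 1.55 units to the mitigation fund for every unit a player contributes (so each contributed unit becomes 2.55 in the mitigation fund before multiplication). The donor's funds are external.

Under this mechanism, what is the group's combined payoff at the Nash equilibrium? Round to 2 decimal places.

1122.00 billion dollars

With the mechanism, a contributed unit returns 5.5 × 2.55 / 10 = 1.4025 per unit of net cost to the contributor — now above 1 — so contributing fully is weakly dominant for every player.
So the Nash equilibrium is full contribution by all 10; the group earns 5.5 × 2.55 × 80 = 1122.00.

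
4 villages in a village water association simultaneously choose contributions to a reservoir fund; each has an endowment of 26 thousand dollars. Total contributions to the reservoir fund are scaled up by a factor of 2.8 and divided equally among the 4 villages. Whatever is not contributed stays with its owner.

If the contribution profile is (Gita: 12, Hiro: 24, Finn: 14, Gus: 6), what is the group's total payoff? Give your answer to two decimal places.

Total contributed: 12 + 24 + 14 + 6 = 56; total kept: 4 × 26 − 56 = 48.
The reservoir fund pays out 2.8 × 56 = 156.80 in aggregate.
Group total = 48 + 156.80 = 204.80.

204.80 thousand dollars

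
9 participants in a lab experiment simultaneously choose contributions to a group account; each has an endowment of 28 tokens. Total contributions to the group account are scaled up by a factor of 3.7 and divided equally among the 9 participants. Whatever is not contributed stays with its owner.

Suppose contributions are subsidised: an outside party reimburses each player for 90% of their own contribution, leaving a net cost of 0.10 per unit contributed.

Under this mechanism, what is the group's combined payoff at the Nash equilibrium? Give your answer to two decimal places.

1159.20 tokens

The effective private return per unit is now (3.7/9) / 0.10 = 4.1111 > 1, so every player's dominant strategy flips to full contribution.
At the Nash equilibrium everyone contributes 28. Group total payoff = 9 × (28 × 0.90 + 3.7 × 28) = 1159.20.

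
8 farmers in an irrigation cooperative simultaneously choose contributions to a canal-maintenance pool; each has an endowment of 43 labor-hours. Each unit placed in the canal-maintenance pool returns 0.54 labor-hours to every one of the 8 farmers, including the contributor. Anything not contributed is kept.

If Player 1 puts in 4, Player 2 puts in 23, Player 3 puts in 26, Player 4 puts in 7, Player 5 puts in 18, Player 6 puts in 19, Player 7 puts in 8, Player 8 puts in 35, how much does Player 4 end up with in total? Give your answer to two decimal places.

111.60 labor-hours

Total contributed: 4 + 23 + 26 + 7 + 18 + 19 + 8 + 35 = 140.
Each receives 0.54 × 140 = 75.60 from the canal-maintenance pool.
Player 4 keeps 43 − 7 = 36, so Player 4's payoff is 36 + 75.60 = 111.60.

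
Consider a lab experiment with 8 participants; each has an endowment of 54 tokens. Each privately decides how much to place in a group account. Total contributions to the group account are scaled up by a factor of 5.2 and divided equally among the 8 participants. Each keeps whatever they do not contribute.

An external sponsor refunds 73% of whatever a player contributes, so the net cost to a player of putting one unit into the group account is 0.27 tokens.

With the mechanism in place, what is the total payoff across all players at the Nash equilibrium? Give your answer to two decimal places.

The effective private return per unit is now (5.2/8) / 0.27 = 2.4074 > 1, so every player's dominant strategy flips to full contribution.
So the Nash equilibrium is full contribution by all 8; the group earns 8 × (54 × 0.73 + 5.2 × 54) = 2561.76.

2561.76 tokens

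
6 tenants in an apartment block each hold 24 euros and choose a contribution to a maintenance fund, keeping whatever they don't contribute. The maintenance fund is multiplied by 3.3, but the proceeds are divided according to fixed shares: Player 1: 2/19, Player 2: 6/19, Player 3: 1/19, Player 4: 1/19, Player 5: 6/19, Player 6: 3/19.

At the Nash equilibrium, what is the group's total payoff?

A player with share s gets back 3.3·s per unit contributed, so full contribution is dominant for anyone with s > 1/3.3 = 0.3030 and zero contribution is dominant for anyone below.
The shares above 0.3030 belong to Player 2 and Player 5, contributing 24 each; the remaining 4 contribute 0. Total contributed: 48.
The maintenance fund pays out 3.3 × 48 = 158.40 in total (split across the unequal shares, but the aggregate is all that matters for the group sum).
The 4 free-riders keep 24 each, adding 96. Group total = 96 + 158.40 = 254.40.

254.40 euros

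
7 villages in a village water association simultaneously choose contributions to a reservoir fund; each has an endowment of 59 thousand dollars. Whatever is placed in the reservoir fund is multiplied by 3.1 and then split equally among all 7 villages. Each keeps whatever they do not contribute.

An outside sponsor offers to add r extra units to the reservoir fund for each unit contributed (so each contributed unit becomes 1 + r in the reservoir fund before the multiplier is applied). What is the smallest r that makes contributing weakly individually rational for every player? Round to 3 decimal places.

1.258

With matching at rate r, one contributed unit becomes (1 + r) in the reservoir fund and returns 3.1 × (1 + r) / 7 to the contributor.
Setting this equal to 1: 1 + r = 7/3.1 = 2.2581.
So the minimum matching rate is r = 2.2581 − 1 = 1.258.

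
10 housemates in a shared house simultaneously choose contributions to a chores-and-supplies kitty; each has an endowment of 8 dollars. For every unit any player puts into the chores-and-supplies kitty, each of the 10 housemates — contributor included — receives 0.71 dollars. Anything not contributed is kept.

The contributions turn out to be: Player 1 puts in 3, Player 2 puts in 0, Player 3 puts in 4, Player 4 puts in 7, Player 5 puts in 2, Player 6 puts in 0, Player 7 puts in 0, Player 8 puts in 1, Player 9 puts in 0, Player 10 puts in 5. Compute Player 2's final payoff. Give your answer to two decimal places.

23.62 dollars

Total contributed: 3 + 0 + 4 + 7 + 2 + 0 + 0 + 1 + 0 + 5 = 22.
Each receives 0.71 × 22 = 15.62 from the chores-and-supplies kitty.
Player 2 keeps 8 − 0 = 8, so Player 2's payoff is 8 + 15.62 = 23.62.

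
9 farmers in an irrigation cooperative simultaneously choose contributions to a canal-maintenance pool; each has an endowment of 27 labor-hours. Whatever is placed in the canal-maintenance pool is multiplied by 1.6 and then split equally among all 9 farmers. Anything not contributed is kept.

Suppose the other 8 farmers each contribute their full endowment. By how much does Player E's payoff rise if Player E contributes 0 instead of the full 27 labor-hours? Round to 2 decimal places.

22.20 labor-hours

Switching from a contribution of 27 to 0 lets Player E keep an extra 27 labor-hours, but lowers the canal-maintenance pool by 27, which costs Player E their own share of that drop: 1.6/9 × 27 = 4.80.
Net gain = 27 − 4.80 = 22.20. The private return per contributed unit (0.1778) is below 1, so free-riding is indeed the best response regardless of what the others do.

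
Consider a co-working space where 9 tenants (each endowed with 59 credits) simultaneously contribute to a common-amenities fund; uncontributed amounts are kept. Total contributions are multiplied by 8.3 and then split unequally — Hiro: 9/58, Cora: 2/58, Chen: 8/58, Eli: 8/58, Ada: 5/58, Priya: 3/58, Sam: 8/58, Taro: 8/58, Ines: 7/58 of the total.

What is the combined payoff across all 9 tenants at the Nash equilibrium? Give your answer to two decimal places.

Each unit j contributes comes back to j as 8.3 × (j's share), so j prefers to contribute only if that share exceeds 1/8.3 = 0.1205; otherwise keeping the unit dominates.
The shares above 0.1205 belong to Hiro, Chen, Eli, Sam, Taro and Ines, contributing 59 each; the remaining 3 contribute 0. Total contributed: 354.
The common-amenities fund pays out 8.3 × 354 = 2938.20 in total (split across the unequal shares, but the aggregate is all that matters for the group sum).
The 3 free-riders keep 59 each, adding 177. Group total = 177 + 2938.20 = 3115.20.

3115.20 credits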